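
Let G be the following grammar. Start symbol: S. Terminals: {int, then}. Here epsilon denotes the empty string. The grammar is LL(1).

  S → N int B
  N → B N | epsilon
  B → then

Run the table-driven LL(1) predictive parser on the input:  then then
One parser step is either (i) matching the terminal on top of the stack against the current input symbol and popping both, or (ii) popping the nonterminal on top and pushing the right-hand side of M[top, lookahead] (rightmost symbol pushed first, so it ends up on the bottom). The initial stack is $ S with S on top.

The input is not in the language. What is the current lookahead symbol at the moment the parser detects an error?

     Stack           Input        Action
  1  $ S             then then $  expand S → N int B
  2  $ B int N       then then $  expand N → B N
  3  $ B int N B     then then $  expand B → then
  4  $ B int N then  then then $  match then
  5  $ B int N       then $       expand N → B N
  6  $ B int N B     then $       expand B → then
  7  $ B int N then  then $       match then
  8  $ B int N       $            error: M[N, $] is empty

$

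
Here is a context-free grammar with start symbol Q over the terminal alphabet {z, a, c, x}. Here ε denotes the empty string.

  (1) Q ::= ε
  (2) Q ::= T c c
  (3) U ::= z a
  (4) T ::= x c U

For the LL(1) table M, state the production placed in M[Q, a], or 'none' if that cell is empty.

none

FIRST(U) = {z}
FIRST(T) = {x}
FIRST(Q) = {ε, x}  (via T c c)
FOLLOW(Q) includes $ since Q is the start symbol.
FOLLOW(Q): Q appears on no right-hand side. Thus FOLLOW(Q) = {$}.
For Q ::= ε: FIRST(ε) = {ε}, so it goes in M[Q, t] for t ∈ {}; since ε ∈ FIRST, also for every t ∈ FOLLOW(Q) = {$}.
For Q ::= T c c: FIRST(T c c) = {x}, so it goes in M[Q, t] for t ∈ {x}.
None of these place a production in M[Q, a].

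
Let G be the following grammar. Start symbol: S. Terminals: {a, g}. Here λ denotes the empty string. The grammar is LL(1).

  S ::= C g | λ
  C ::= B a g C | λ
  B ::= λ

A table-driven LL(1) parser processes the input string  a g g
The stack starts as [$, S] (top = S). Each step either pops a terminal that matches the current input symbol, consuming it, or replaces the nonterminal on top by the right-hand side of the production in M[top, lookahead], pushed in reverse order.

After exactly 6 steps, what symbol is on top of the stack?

g

step 1: stack=$ S  input=a g g $  — expand S ::= C g
step 2: stack=$ g C  input=a g g $  — expand C ::= B a g C
step 3: stack=$ g C g a B  input=a g g $  — expand B ::= λ
step 4: stack=$ g C g a  input=a g g $  — match a
step 5: stack=$ g C g  input=g g $  — match g
step 6: stack=$ g C  input=g $  — expand C ::= λ
Stack after step 6: $ g (top = g).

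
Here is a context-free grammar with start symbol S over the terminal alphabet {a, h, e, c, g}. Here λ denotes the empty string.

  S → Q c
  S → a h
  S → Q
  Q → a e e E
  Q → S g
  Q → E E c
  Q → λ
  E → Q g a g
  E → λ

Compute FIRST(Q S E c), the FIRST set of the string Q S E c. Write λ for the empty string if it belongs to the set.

{a, c, g}

FIRST(S) = {λ, a, c, g}  (via Q c, Q)
FIRST(Q) = {λ, a, c, g}  (via S g, E E c)
FIRST(E) = {λ, a, c, g}  (via Q g a g)
FIRST(Q S E c): take FIRST of each symbol in turn, carrying on past any symbol whose FIRST contains λ; result {a, c, g}.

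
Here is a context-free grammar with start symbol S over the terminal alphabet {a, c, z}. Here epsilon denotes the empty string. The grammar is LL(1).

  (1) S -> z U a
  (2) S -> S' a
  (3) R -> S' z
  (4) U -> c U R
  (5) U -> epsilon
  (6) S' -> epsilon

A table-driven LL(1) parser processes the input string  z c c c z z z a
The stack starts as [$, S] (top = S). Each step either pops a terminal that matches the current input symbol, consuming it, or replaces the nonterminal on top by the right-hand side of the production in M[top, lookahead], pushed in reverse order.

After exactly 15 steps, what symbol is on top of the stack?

R

step 1: stack=$ S  input=z c c c z z z a $  — expand S -> z U a
step 2: stack=$ a U z  input=z c c c z z z a $  — match z
step 3: stack=$ a U  input=c c c z z z a $  — expand U -> c U R
step 4: stack=$ a R U c  input=c c c z z z a $  — match c
step 5: stack=$ a R U  input=c c z z z a $  — expand U -> c U R
step 6: stack=$ a R R U c  input=c c z z z a $  — match c
step 7: stack=$ a R R U  input=c z z z a $  — expand U -> c U R
step 8: stack=$ a R R R U c  input=c z z z a $  — match c
step 9: stack=$ a R R R U  input=z z z a $  — expand U -> epsilon
step 10: stack=$ a R R R  input=z z z a $  — expand R -> S' z
step 11: stack=$ a R R z S'  input=z z z a $  — expand S' -> epsilon
step 12: stack=$ a R R z  input=z z z a $  — match z
step 13: stack=$ a R R  input=z z a $  — expand R -> S' z
step 14: stack=$ a R z S'  input=z z a $  — expand S' -> epsilon
step 15: stack=$ a R z  input=z z a $  — match z
Stack after step 15: $ a R (top = R).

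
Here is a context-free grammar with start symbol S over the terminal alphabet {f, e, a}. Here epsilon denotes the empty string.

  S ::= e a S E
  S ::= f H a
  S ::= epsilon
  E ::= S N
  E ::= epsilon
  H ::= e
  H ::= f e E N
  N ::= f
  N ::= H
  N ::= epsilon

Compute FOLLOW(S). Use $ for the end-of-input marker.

FIRST(S) = {epsilon, e, f}
FIRST(H) = {e, f}
FIRST(N) = {epsilon, e, f}  (via H)
FIRST(E) = {epsilon, e, f}  (via S N)
FOLLOW(S) includes $ since S is the start symbol.
FOLLOW(S): in S::=e a S E, S is followed by E with FIRST {epsilon, e, f}; in S::=e a S E, the suffix after S is nullable (adds nothing new); in E::=S N, S is followed by N with FIRST {epsilon, e, f}; in E::=S N, the suffix after S is nullable, so FOLLOW(S) ⊇ FOLLOW(E) = {$, a, e, f}. Thus FOLLOW(S) = {$, a, e, f}.
FOLLOW(E): in S::=e a S E, the suffix after E is empty, so FOLLOW(E) ⊇ FOLLOW(S) = {$, a, e, f}; in H::=f e E N, E is followed by N with FIRST {epsilon, e, f}; in H::=f e E N, the suffix after E is nullable, so FOLLOW(E) ⊇ FOLLOW(H) = {$, a, e, f}. Thus FOLLOW(E) = {$, a, e, f}.
FOLLOW(H): in S::=f H a, H is followed by a with FIRST {a}; in N::=H, the suffix after H is empty, so FOLLOW(H) ⊇ FOLLOW(N) = {$, a, e, f}. Thus FOLLOW(H) = {$, a, e, f}.
FOLLOW(N): in E::=S N, the suffix after N is empty, so FOLLOW(N) ⊇ FOLLOW(E) = {$, a, e, f}; in H::=f e E N, the suffix after N is empty, so FOLLOW(N) ⊇ FOLLOW(H) = {$, a, e, f}. Thus FOLLOW(N) = {$, a, e, f}.

{$, a, e, f}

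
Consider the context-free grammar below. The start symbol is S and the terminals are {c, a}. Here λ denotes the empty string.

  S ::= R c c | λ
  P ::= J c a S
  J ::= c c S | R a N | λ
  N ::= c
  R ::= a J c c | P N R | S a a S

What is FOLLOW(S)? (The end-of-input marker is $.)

FIRST(N) = {c}
FIRST(S) = {λ, a, c}  (via R c c)
FIRST(P) = {a, c}  (via J c a S)
FIRST(R) = {a, c}  (via P N R, S a a S)
FIRST(J) = {λ, a, c}  (via R a N)
FOLLOW(S) includes $ since S is the start symbol.
FOLLOW(P): in R::=P N R, P is followed by N R with FIRST {c}. Thus FOLLOW(P) = {c}.
FOLLOW(J): in P::=J c a S, J is followed by c a S with FIRST {c}; in R::=a J c c, J is followed by c c with FIRST {c}. Thus FOLLOW(J) = {c}.
FOLLOW(N): in J::=R a N, the suffix after N is empty, so FOLLOW(N) ⊇ FOLLOW(J) = {c}; in R::=P N R, N is followed by R with FIRST {a, c}. Thus FOLLOW(N) = {a, c}.
FOLLOW(R): in S::=R c c, R is followed by c c with FIRST {c}; in J::=R a N, R is followed by a N with FIRST {a}; in R::=P N R, the suffix after R is empty (adds nothing new). Thus FOLLOW(R) = {a, c}.
FOLLOW(S): in P::=J c a S, the suffix after S is empty, so FOLLOW(S) ⊇ FOLLOW(P) = {c}; in J::=c c S, the suffix after S is empty, so FOLLOW(S) ⊇ FOLLOW(J) = {c}; in R::=S a a S (occurrence 1), S is followed by a a S with FIRST {a}; in R::=S a a S (occurrence 2), the suffix after S is empty, so FOLLOW(S) ⊇ FOLLOW(R) = {a, c}. Thus FOLLOW(S) = {$, a, c}.

{$, a, c}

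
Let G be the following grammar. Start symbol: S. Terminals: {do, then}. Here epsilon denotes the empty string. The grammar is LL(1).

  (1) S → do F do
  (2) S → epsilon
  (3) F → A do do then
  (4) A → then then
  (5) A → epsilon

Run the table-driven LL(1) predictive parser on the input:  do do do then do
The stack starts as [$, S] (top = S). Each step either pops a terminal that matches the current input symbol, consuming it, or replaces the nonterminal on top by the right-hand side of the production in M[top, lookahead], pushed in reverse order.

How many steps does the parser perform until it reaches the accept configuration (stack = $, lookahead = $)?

step 1: stack=$ S  input=do do do then do $  — expand S → do F do
step 2: stack=$ do F do  input=do do do then do $  — match do
step 3: stack=$ do F  input=do do then do $  — expand F → A do do then
step 4: stack=$ do then do do A  input=do do then do $  — expand A → epsilon
step 5: stack=$ do then do do  input=do do then do $  — match do
step 6: stack=$ do then do  input=do then do $  — match do
step 7: stack=$ do then  input=then do $  — match then
step 8: stack=$ do  input=do $  — match do
Accept reached after 8 steps.

8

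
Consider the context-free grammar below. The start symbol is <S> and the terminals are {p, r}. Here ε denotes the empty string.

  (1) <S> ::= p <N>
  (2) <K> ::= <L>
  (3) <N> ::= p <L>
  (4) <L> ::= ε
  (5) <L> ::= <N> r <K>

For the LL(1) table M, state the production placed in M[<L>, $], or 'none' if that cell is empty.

FIRST(<S>): from <S>::=p <N> we get {p}. So FIRST(<S>) = {p}.
FIRST(<N>): from <N>::=p <L> we get {p}. So FIRST(<N>) = {p}.
FIRST(<L>): from <L>::=ε we get {ε}; from <L>::=<N> r <K> we get {p}. So FIRST(<L>) = {ε, p}.
FIRST(<K>): from <K>::=<L> we get {ε, p}. So FIRST(<K>) = {ε, p}.
FOLLOW(<S>) includes $ since <S> is the start symbol.
FOLLOW(<N>): in <S>::=p <N>, the suffix after <N> is empty, so FOLLOW(<N>) ⊇ FOLLOW(<S>) = {$}; in <L>::=<N> r <K>, <N> is followed by r <K> with FIRST {r}. Thus FOLLOW(<N>) = {$, r}.
FOLLOW(<K>): in <L>::=<N> r <K>, the suffix after <K> is empty, so FOLLOW(<K>) ⊇ FOLLOW(<L>) = {$, r}. Thus FOLLOW(<K>) = {$, r}.
FOLLOW(<L>): in <K>::=<L>, the suffix after <L> is empty, so FOLLOW(<L>) ⊇ FOLLOW(<K>) = {$, r}; in <N>::=p <L>, the suffix after <L> is empty, so FOLLOW(<L>) ⊇ FOLLOW(<N>) = {$, r}. Thus FOLLOW(<L>) = {$, r}.
For <L> ::= ε: FIRST(ε) = {ε}, so it goes in M[<L>, t] for t ∈ {}; since ε ∈ FIRST, also for every t ∈ FOLLOW(<L>) = {$, r}.
For <L> ::= <N> r <K>: FIRST(<N> r <K>) = {p}, so it goes in M[<L>, t] for t ∈ {p}.

<L> ::= ε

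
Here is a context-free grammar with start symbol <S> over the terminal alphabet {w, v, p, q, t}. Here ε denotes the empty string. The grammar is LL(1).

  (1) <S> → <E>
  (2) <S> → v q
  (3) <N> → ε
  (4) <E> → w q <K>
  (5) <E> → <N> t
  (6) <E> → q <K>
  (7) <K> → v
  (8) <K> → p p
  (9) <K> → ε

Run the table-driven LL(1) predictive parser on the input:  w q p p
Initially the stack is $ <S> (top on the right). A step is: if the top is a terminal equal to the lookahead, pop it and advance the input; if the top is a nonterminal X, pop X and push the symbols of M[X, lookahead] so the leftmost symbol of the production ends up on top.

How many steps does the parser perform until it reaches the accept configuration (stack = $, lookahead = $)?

     Stack      Input      Action
  1  $ <S>      w q p p $  expand <S> → <E>
  2  $ <E>      w q p p $  expand <E> → w q <K>
  3  $ <K> q w  w q p p $  match w
  4  $ <K> q    q p p $    match q
  5  $ <K>      p p $      expand <K> → p p
  6  $ p p      p p $      match p
  7  $ p        p $        match p
Accept reached after 7 steps.

7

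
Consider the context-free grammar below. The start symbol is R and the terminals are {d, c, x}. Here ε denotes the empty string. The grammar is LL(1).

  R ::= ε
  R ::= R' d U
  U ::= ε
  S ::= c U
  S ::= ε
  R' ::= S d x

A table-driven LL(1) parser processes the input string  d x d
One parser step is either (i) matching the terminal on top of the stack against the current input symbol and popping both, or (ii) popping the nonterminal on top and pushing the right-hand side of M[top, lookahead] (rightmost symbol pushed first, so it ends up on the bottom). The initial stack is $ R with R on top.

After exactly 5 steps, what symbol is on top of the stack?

step 1: stack=$ R  input=d x d $  — expand R ::= R' d U
step 2: stack=$ U d R'  input=d x d $  — expand R' ::= S d x
step 3: stack=$ U d x d S  input=d x d $  — expand S ::= ε
step 4: stack=$ U d x d  input=d x d $  — match d
step 5: stack=$ U d x  input=x d $  — match x
Stack after step 5: $ U d (top = d).

d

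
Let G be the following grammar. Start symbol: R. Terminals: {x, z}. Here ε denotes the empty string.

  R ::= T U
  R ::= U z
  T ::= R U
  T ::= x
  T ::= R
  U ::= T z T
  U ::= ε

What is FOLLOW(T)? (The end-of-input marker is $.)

FIRST(R): from R::=T U we get {x, z}; from R::=U z we get {x, z}. So FIRST(R) = {x, z}.
FIRST(T): from T::=R U we get {x, z}; from T::=x we get {x}; from T::=R we get {x, z}. So FIRST(T) = {x, z}.
FIRST(U): from U::=T z T we get {x, z}; from U::=ε we get {ε}. So FIRST(U) = {ε, x, z}.
FOLLOW(R) includes $ since R is the start symbol.
FOLLOW(R): in T::=R U, R is followed by U with FIRST {ε, x, z}; in T::=R U, the suffix after R is nullable, so FOLLOW(R) ⊇ FOLLOW(T) = {$, x, z}; in T::=R, the suffix after R is empty, so FOLLOW(R) ⊇ FOLLOW(T) = {$, x, z}. Thus FOLLOW(R) = {$, x, z}.
FOLLOW(T): in R::=T U, T is followed by U with FIRST {ε, x, z}; in R::=T U, the suffix after T is nullable, so FOLLOW(T) ⊇ FOLLOW(R) = {$, x, z}; in U::=T z T (occurrence 1), T is followed by z T with FIRST {z}; in U::=T z T (occurrence 2), the suffix after T is empty, so FOLLOW(T) ⊇ FOLLOW(U) = {$, x, z}. Thus FOLLOW(T) = {$, x, z}.
FOLLOW(U): in R::=T U, the suffix after U is empty, so FOLLOW(U) ⊇ FOLLOW(R) = {$, x, z}; in R::=U z, U is followed by z with FIRST {z}; in T::=R U, the suffix after U is empty, so FOLLOW(U) ⊇ FOLLOW(T) = {$, x, z}. Thus FOLLOW(U) = {$, x, z}.

{$, x, z}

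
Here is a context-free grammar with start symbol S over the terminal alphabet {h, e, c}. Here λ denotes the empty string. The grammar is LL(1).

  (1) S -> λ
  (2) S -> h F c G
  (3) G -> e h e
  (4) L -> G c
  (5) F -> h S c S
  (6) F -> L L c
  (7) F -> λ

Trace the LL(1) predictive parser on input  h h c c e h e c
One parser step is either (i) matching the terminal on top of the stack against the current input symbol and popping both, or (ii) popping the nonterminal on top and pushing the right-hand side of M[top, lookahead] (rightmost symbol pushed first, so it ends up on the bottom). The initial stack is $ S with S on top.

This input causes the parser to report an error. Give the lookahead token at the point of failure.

step 1: stack=$ S  input=h h c c e h e c $  — expand S -> h F c G
step 2: stack=$ G c F h  input=h h c c e h e c $  — match h
step 3: stack=$ G c F  input=h c c e h e c $  — expand F -> h S c S
step 4: stack=$ G c S c S h  input=h c c e h e c $  — match h
step 5: stack=$ G c S c S  input=c c e h e c $  — expand S -> λ
step 6: stack=$ G c S c  input=c c e h e c $  — match c
step 7: stack=$ G c S  input=c e h e c $  — expand S -> λ
step 8: stack=$ G c  input=c e h e c $  — match c
step 9: stack=$ G  input=e h e c $  — expand G -> e h e
step 10: stack=$ e h e  input=e h e c $  — match e
step 11: stack=$ e h  input=h e c $  — match h
step 12: stack=$ e  input=e c $  — match e
step 13: stack=$  input=c $  — error: stack empty but input remains

c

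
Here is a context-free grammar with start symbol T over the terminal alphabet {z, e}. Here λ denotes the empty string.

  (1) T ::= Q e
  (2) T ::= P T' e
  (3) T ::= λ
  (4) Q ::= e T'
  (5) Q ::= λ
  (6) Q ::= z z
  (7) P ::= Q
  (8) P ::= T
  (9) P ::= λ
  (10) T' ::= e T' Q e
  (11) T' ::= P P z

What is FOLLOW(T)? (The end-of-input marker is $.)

FIRST(Q) = {λ, e, z}
FIRST(T) = {λ, e, z}  (via Q e, P T' e)
FIRST(P) = {λ, e, z}  (via Q, T)
FIRST(T') = {e, z}  (via P P z)
FOLLOW(T) includes $ since T is the start symbol.
FOLLOW(P): in T::=P T' e, P is followed by T' e with FIRST {e, z}; in T'::=P P z (occurrence 1), P is followed by P z with FIRST {e, z}; in T'::=P P z (occurrence 2), P is followed by z with FIRST {z}. Thus FOLLOW(P) = {e, z}.
FOLLOW(T): in P::=T, the suffix after T is empty, so FOLLOW(T) ⊇ FOLLOW(P) = {e, z}. Thus FOLLOW(T) = {$, e, z}.
FOLLOW(Q): in T::=Q e, Q is followed by e with FIRST {e}; in P::=Q, the suffix after Q is empty, so FOLLOW(Q) ⊇ FOLLOW(P) = {e, z}; in T'::=e T' Q e, Q is followed by e with FIRST {e}. Thus FOLLOW(Q) = {e, z}.
FOLLOW(T'): in T::=P T' e, T' is followed by e with FIRST {e}; in Q::=e T', the suffix after T' is empty, so FOLLOW(T') ⊇ FOLLOW(Q) = {e, z}; in T'::=e T' Q e, T' is followed by Q e with FIRST {e, z}. Thus FOLLOW(T') = {e, z}.

{$, e, z}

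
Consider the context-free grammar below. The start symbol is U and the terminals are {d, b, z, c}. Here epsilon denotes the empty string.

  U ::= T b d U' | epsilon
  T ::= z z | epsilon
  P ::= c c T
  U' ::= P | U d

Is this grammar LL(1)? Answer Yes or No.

FIRST(U) = {epsilon, b, z}
FIRST(T) = {epsilon, z}
FIRST(P) = {c}
FIRST(U') = {b, c, d, z}
FOLLOW(U) = {$, d}
FOLLOW(T) = {$, b, d}
FOLLOW(P) = {$, d}
FOLLOW(U') = {$, d}
Each cell of M receives at most one production.

Yes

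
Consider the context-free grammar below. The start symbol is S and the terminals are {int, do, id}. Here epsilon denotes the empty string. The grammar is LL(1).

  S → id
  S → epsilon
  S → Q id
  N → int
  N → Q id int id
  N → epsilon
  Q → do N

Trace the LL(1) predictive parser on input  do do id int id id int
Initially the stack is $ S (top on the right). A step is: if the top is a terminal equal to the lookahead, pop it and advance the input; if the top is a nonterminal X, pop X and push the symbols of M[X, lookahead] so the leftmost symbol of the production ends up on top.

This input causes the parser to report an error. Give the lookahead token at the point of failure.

step 1: stack=$ S  input=do do id int id id int $  — expand S → Q id
step 2: stack=$ id Q  input=do do id int id id int $  — expand Q → do N
step 3: stack=$ id N do  input=do do id int id id int $  — match do
step 4: stack=$ id N  input=do id int id id int $  — expand N → Q id int id
step 5: stack=$ id id int id Q  input=do id int id id int $  — expand Q → do N
step 6: stack=$ id id int id N do  input=do id int id id int $  — match do
step 7: stack=$ id id int id N  input=id int id id int $  — expand N → epsilon
step 8: stack=$ id id int id  input=id int id id int $  — match id
step 9: stack=$ id id int  input=int id id int $  — match int
step 10: stack=$ id id  input=id id int $  — match id
step 11: stack=$ id  input=id int $  — match id
step 12: stack=$  input=int $  — error: stack empty but input remains

int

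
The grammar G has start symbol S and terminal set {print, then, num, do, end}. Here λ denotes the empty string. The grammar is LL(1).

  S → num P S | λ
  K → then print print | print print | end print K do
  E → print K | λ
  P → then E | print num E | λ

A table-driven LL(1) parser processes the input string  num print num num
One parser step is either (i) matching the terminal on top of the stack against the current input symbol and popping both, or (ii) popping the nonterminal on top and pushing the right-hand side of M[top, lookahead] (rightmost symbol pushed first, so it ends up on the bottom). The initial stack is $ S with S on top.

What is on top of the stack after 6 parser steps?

S

step 1: stack=$ S  input=num print num num $  — expand S → num P S
step 2: stack=$ S P num  input=num print num num $  — match num
step 3: stack=$ S P  input=print num num $  — expand P → print num E
step 4: stack=$ S E num print  input=print num num $  — match print
step 5: stack=$ S E num  input=num num $  — match num
step 6: stack=$ S E  input=num $  — expand E → λ
Stack after step 6: $ S (top = S).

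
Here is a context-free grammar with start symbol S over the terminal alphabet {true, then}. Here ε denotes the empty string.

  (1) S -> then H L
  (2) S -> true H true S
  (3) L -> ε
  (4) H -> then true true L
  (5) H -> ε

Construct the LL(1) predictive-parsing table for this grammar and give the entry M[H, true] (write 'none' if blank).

H -> ε

FIRST(S) = {then, true}
FIRST(L) = {ε}
FIRST(H) = {ε, then}
FOLLOW(S) includes $ since S is the start symbol.
FOLLOW(S): in S->true H true S, the suffix after S is empty (adds nothing new). Thus FOLLOW(S) = {$}.
FOLLOW(H): in S->then H L, H is followed by L with FIRST {ε}; in S->then H L, the suffix after H is nullable, so FOLLOW(H) ⊇ FOLLOW(S) = {$}; in S->true H true S, H is followed by true S with FIRST {true}. Thus FOLLOW(H) = {$, true}.
For H -> then true true L: FIRST(then true true L) = {then}, so it goes in M[H, t] for t ∈ {then}.
For H -> ε: FIRST(ε) = {ε}, so it goes in M[H, t] for t ∈ {}; since ε ∈ FIRST, also for every t ∈ FOLLOW(H) = {$, true}.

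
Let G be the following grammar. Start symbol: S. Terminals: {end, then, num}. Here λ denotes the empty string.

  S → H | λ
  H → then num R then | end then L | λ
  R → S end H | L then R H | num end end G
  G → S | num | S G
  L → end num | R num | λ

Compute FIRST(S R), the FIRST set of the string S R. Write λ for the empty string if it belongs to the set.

FIRST(H): from H→then num R then we get {then}; from H→end then L we get {end}; from H→λ we get {λ}. So FIRST(H) = {λ, end, then}.
FIRST(S): from S→H we get {λ, end, then}; from S→λ we get {λ}. So FIRST(S) = {λ, end, then}.
FIRST(G): from G→S we get {λ, end, then}; from G→num we get {num}; from G→S G we get {λ, end, num, then}. So FIRST(G) = {λ, end, num, then}.
FIRST(R): from R→S end H we get {end, then}; from R→L then R H we get {end, num, then}; from R→num end end G we get {num}. So FIRST(R) = {end, num, then}.
FIRST(L): from L→end num we get {end}; from L→R num we get {end, num, then}; from L→λ we get {λ}. So FIRST(L) = {λ, end, num, then}.
FIRST(S R): take FIRST of each symbol in turn, carrying on past any symbol whose FIRST contains λ; result {end, num, then}.

{end, num, then}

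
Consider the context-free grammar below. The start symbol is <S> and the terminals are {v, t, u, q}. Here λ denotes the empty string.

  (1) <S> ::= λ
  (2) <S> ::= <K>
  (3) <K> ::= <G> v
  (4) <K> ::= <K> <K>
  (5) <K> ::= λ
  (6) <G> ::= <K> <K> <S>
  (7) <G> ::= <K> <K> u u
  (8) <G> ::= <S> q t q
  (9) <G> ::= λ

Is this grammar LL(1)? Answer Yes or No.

FIRST(<S>) = {λ, q, u, v}
FIRST(<K>) = {λ, q, u, v}
FIRST(<G>) = {λ, q, u, v}
FOLLOW(<S>) = {$, q, v}
FOLLOW(<K>) = {$, q, u, v}
FOLLOW(<G>) = {v}
Cell M[<G>, q] receives both <G> ::= <K> <K> <S> and <G> ::= <K> <K> u u and <G> ::= <S> q t q — the grammar is not LL(1).

No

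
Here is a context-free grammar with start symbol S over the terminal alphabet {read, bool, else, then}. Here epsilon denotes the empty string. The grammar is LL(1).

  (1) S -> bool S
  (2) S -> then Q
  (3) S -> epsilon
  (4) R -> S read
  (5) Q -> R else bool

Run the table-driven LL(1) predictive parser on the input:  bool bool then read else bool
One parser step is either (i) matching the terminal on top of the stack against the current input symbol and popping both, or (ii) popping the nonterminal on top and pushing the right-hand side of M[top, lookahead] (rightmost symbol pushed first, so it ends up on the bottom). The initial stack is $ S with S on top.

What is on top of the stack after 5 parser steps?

step 1: stack=$ S  input=bool bool then read else bool $  — expand S -> bool S
step 2: stack=$ S bool  input=bool bool then read else bool $  — match bool
step 3: stack=$ S  input=bool then read else bool $  — expand S -> bool S
step 4: stack=$ S bool  input=bool then read else bool $  — match bool
step 5: stack=$ S  input=then read else bool $  — expand S -> then Q
Stack after step 5: $ Q then (top = then).

then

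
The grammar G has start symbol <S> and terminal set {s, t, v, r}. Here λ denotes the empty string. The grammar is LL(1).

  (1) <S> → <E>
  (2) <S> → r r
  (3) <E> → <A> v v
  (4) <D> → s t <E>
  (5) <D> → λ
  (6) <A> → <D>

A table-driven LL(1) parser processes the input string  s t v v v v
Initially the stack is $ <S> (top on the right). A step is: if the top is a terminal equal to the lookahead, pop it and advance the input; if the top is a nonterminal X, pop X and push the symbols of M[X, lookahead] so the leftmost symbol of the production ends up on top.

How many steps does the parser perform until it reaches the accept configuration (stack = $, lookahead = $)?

13

      Stack          Input          Action
   1  $ <S>          s t v v v v $  expand <S> → <E>
   2  $ <E>          s t v v v v $  expand <E> → <A> v v
   3  $ v v <A>      s t v v v v $  expand <A> → <D>
   4  $ v v <D>      s t v v v v $  expand <D> → s t <E>
   5  $ v v <E> t s  s t v v v v $  match s
   6  $ v v <E> t    t v v v v $    match t
   7  $ v v <E>      v v v v $      expand <E> → <A> v v
   8  $ v v v v <A>  v v v v $      expand <A> → <D>
   9  $ v v v v <D>  v v v v $      expand <D> → λ
  10  $ v v v v      v v v v $      match v
  11  $ v v v        v v v $        match v
  12  $ v v          v v $          match v
  13  $ v            v $            match v
Accept reached after 13 steps.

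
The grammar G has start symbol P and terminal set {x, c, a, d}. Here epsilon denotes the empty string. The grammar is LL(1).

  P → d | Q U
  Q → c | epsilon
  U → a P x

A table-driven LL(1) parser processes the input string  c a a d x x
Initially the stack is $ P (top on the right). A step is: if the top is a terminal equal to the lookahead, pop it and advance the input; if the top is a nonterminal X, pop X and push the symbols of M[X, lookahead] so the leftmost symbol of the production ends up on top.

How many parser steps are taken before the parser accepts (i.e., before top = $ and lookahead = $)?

13

step 1: stack=$ P  input=c a a d x x $  — expand P → Q U
step 2: stack=$ U Q  input=c a a d x x $  — expand Q → c
step 3: stack=$ U c  input=c a a d x x $  — match c
step 4: stack=$ U  input=a a d x x $  — expand U → a P x
step 5: stack=$ x P a  input=a a d x x $  — match a
step 6: stack=$ x P  input=a d x x $  — expand P → Q U
step 7: stack=$ x U Q  input=a d x x $  — expand Q → epsilon
step 8: stack=$ x U  input=a d x x $  — expand U → a P x
step 9: stack=$ x x P a  input=a d x x $  — match a
step 10: stack=$ x x P  input=d x x $  — expand P → d
step 11: stack=$ x x d  input=d x x $  — match d
step 12: stack=$ x x  input=x x $  — match x
step 13: stack=$ x  input=x $  — match x
Accept reached after 13 steps.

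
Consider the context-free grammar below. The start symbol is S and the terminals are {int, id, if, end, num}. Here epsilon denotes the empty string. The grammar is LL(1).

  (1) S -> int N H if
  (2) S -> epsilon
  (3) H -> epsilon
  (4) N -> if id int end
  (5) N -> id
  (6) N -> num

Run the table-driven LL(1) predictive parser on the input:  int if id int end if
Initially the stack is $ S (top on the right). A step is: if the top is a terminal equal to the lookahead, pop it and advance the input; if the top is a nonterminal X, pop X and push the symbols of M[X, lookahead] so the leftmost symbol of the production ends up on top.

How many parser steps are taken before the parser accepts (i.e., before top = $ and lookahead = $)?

9

     Stack                 Input                   Action
  1  $ S                   int if id int end if $  expand S -> int N H if
  2  $ if H N int          int if id int end if $  match int
  3  $ if H N              if id int end if $      expand N -> if id int end
  4  $ if H end int id if  if id int end if $      match if
  5  $ if H end int id     id int end if $         match id
  6  $ if H end int        int end if $            match int
  7  $ if H end            end if $                match end
  8  $ if H                if $                    expand H -> epsilon
  9  $ if                  if $                    match if
Accept reached after 9 steps.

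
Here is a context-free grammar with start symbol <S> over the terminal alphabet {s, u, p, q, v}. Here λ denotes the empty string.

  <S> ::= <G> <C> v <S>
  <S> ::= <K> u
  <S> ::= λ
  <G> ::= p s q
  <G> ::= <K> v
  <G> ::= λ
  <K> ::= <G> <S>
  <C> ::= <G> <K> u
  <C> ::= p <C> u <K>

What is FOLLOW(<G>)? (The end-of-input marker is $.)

FIRST(<S>) = {λ, p, u, v}  (via <G> <C> v <S>, <K> u)
FIRST(<G>) = {λ, p, u, v}  (via <K> v)
FIRST(<K>) = {λ, p, u, v}  (via <G> <S>)
FIRST(<C>) = {p, u, v}  (via <G> <K> u)
FOLLOW(<S>) includes $ since <S> is the start symbol.
FOLLOW(<C>): in <S>::=<G> <C> v <S>, <C> is followed by v <S> with FIRST {v}; in <C>::=p <C> u <K>, <C> is followed by u <K> with FIRST {u}. Thus FOLLOW(<C>) = {u, v}.
FOLLOW(<K>): in <S>::=<K> u, <K> is followed by u with FIRST {u}; in <G>::=<K> v, <K> is followed by v with FIRST {v}; in <C>::=<G> <K> u, <K> is followed by u with FIRST {u}; in <C>::=p <C> u <K>, the suffix after <K> is empty, so FOLLOW(<K>) ⊇ FOLLOW(<C>) = {u, v}. Thus FOLLOW(<K>) = {u, v}.
FOLLOW(<S>): in <S>::=<G> <C> v <S>, the suffix after <S> is empty (adds nothing new); in <K>::=<G> <S>, the suffix after <S> is empty, so FOLLOW(<S>) ⊇ FOLLOW(<K>) = {u, v}. Thus FOLLOW(<S>) = {$, u, v}.
FOLLOW(<G>): in <S>::=<G> <C> v <S>, <G> is followed by <C> v <S> with FIRST {p, u, v}; in <K>::=<G> <S>, <G> is followed by <S> with FIRST {λ, p, u, v}; in <K>::=<G> <S>, the suffix after <G> is nullable, so FOLLOW(<G>) ⊇ FOLLOW(<K>) = {u, v}; in <C>::=<G> <K> u, <G> is followed by <K> u with FIRST {p, u, v}. Thus FOLLOW(<G>) = {p, u, v}.

{p, u, v}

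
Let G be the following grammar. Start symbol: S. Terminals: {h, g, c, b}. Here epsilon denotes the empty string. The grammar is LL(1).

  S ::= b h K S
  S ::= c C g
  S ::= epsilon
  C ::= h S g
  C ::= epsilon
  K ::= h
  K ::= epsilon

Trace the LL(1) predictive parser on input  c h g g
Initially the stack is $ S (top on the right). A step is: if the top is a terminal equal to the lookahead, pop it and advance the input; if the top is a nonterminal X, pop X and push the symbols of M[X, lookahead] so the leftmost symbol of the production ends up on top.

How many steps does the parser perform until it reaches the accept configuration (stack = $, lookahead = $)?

     Stack      Input      Action
  1  $ S        c h g g $  expand S ::= c C g
  2  $ g C c    c h g g $  match c
  3  $ g C      h g g $    expand C ::= h S g
  4  $ g g S h  h g g $    match h
  5  $ g g S    g g $      expand S ::= epsilon
  6  $ g g      g g $      match g
  7  $ g        g $        match g
Accept reached after 7 steps.

7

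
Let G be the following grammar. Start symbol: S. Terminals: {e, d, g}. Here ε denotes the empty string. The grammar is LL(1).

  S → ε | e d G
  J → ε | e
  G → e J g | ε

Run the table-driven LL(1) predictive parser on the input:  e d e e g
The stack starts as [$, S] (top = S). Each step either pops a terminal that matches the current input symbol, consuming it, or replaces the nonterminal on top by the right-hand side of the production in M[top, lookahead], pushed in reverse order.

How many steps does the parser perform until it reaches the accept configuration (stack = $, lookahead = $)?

8

     Stack    Input        Action
  1  $ S      e d e e g $  expand S → e d G
  2  $ G d e  e d e e g $  match e
  3  $ G d    d e e g $    match d
  4  $ G      e e g $      expand G → e J g
  5  $ g J e  e e g $      match e
  6  $ g J    e g $        expand J → e
  7  $ g e    e g $        match e
  8  $ g      g $          match g
Accept reached after 8 steps.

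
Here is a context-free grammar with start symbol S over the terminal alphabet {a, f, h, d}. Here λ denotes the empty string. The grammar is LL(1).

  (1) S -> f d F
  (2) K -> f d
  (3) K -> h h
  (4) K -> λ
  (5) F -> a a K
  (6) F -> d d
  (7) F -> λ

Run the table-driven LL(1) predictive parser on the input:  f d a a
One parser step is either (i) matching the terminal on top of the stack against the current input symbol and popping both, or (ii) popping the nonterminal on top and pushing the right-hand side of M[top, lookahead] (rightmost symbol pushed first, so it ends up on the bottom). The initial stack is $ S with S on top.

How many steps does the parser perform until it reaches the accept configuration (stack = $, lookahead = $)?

     Stack    Input      Action
  1  $ S      f d a a $  expand S -> f d F
  2  $ F d f  f d a a $  match f
  3  $ F d    d a a $    match d
  4  $ F      a a $      expand F -> a a K
  5  $ K a a  a a $      match a
  6  $ K a    a $        match a
  7  $ K      $          expand K -> λ
Accept reached after 7 steps.

7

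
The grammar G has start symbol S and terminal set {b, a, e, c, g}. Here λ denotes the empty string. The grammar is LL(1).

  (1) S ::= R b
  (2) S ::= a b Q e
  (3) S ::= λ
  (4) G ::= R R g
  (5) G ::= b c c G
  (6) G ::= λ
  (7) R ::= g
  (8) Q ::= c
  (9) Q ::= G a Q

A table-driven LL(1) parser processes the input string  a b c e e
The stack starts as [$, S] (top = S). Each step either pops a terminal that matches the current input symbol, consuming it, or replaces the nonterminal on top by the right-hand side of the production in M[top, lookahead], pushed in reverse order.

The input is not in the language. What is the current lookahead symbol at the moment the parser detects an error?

e

step 1: stack=$ S  input=a b c e e $  — expand S ::= a b Q e
step 2: stack=$ e Q b a  input=a b c e e $  — match a
step 3: stack=$ e Q b  input=b c e e $  — match b
step 4: stack=$ e Q  input=c e e $  — expand Q ::= c
step 5: stack=$ e c  input=c e e $  — match c
step 6: stack=$ e  input=e e $  — match e
step 7: stack=$  input=e $  — error: stack empty but input remains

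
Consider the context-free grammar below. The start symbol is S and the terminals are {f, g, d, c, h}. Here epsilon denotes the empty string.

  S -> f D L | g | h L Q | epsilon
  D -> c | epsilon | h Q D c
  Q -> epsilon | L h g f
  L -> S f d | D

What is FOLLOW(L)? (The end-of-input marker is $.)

{$, c, f, g, h}

FIRST(S) = {epsilon, f, g, h}
FIRST(D) = {epsilon, c, h}
FIRST(L) = {epsilon, c, f, g, h}  (via S f d, D)
FIRST(Q) = {epsilon, c, f, g, h}  (via L h g f)
FOLLOW(S) includes $ since S is the start symbol.
FOLLOW(S): in L->S f d, S is followed by f d with FIRST {f}. Thus FOLLOW(S) = {$, f}.
FOLLOW(Q): in S->h L Q, the suffix after Q is empty, so FOLLOW(Q) ⊇ FOLLOW(S) = {$, f}; in D->h Q D c, Q is followed by D c with FIRST {c, h}. Thus FOLLOW(Q) = {$, c, f, h}.
FOLLOW(L): in S->f D L, the suffix after L is empty, so FOLLOW(L) ⊇ FOLLOW(S) = {$, f}; in S->h L Q, L is followed by Q with FIRST {epsilon, c, f, g, h}; in S->h L Q, the suffix after L is nullable, so FOLLOW(L) ⊇ FOLLOW(S) = {$, f}; in Q->L h g f, L is followed by h g f with FIRST {h}. Thus FOLLOW(L) = {$, c, f, g, h}.
FOLLOW(D): in S->f D L, D is followed by L with FIRST {epsilon, c, f, g, h}; in S->f D L, the suffix after D is nullable, so FOLLOW(D) ⊇ FOLLOW(S) = {$, f}; in D->h Q D c, D is followed by c with FIRST {c}; in L->D, the suffix after D is empty, so FOLLOW(D) ⊇ FOLLOW(L) = {$, c, f, g, h}. Thus FOLLOW(D) = {$, c, f, g, h}.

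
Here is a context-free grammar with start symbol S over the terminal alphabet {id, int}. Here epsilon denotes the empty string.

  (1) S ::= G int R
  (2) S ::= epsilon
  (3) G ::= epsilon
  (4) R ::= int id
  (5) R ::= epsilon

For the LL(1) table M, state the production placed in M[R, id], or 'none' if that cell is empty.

FIRST(G) = {epsilon}
FIRST(R) = {epsilon, int}
FIRST(S) = {epsilon, int}  (via G int R)
FOLLOW(S) includes $ since S is the start symbol.
FOLLOW(S): S appears on no right-hand side. Thus FOLLOW(S) = {$}.
FOLLOW(R): in S::=G int R, the suffix after R is empty, so FOLLOW(R) ⊇ FOLLOW(S) = {$}. Thus FOLLOW(R) = {$}.
For R ::= int id: FIRST(int id) = {int}, so it goes in M[R, t] for t ∈ {int}.
For R ::= epsilon: FIRST(epsilon) = {epsilon}, so it goes in M[R, t] for t ∈ {}; since epsilon ∈ FIRST, also for every t ∈ FOLLOW(R) = {$}.
None of these place a production in M[R, id].

none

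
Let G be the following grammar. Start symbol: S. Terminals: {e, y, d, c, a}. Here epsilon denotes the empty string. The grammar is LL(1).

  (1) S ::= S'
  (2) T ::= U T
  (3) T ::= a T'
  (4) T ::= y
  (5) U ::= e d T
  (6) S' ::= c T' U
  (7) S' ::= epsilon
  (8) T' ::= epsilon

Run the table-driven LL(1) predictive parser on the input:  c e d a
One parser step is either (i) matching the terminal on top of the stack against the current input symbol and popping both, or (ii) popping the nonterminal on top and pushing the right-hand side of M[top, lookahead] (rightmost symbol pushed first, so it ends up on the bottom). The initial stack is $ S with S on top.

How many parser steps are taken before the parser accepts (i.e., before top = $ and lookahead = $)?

10

step 1: stack=$ S  input=c e d a $  — expand S ::= S'
step 2: stack=$ S'  input=c e d a $  — expand S' ::= c T' U
step 3: stack=$ U T' c  input=c e d a $  — match c
step 4: stack=$ U T'  input=e d a $  — expand T' ::= epsilon
step 5: stack=$ U  input=e d a $  — expand U ::= e d T
step 6: stack=$ T d e  input=e d a $  — match e
step 7: stack=$ T d  input=d a $  — match d
step 8: stack=$ T  input=a $  — expand T ::= a T'
step 9: stack=$ T' a  input=a $  — match a
step 10: stack=$ T'  input=$  — expand T' ::= epsilon
Accept reached after 10 steps.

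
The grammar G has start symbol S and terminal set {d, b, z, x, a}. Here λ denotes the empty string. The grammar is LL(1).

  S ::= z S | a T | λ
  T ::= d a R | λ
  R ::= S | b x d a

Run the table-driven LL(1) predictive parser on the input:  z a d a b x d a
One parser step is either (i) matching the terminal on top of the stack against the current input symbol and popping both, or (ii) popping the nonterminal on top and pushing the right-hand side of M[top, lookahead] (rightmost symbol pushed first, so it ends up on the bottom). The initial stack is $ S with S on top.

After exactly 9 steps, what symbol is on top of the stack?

x

     Stack      Input              Action
  1  $ S        z a d a b x d a $  expand S ::= z S
  2  $ S z      z a d a b x d a $  match z
  3  $ S        a d a b x d a $    expand S ::= a T
  4  $ T a      a d a b x d a $    match a
  5  $ T        d a b x d a $      expand T ::= d a R
  6  $ R a d    d a b x d a $      match d
  7  $ R a      a b x d a $        match a
  8  $ R        b x d a $          expand R ::= b x d a
  9  $ a d x b  b x d a $          match b
Stack after step 9: $ a d x (top = x).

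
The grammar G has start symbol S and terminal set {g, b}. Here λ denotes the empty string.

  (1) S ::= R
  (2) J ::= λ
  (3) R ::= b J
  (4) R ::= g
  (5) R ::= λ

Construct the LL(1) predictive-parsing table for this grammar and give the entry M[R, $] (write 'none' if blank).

R ::= λ

FIRST(J): from J::=λ we get {λ}. So FIRST(J) = {λ}.
FIRST(R): from R::=b J we get {b}; from R::=g we get {g}; from R::=λ we get {λ}. So FIRST(R) = {λ, b, g}.
FIRST(S): from S::=R we get {λ, b, g}. So FIRST(S) = {λ, b, g}.
FOLLOW(S) includes $ since S is the start symbol.
FOLLOW(S): S appears on no right-hand side. Thus FOLLOW(S) = {$}.
FOLLOW(R): in S::=R, the suffix after R is empty, so FOLLOW(R) ⊇ FOLLOW(S) = {$}. Thus FOLLOW(R) = {$}.
For R ::= b J: FIRST(b J) = {b}, so it goes in M[R, t] for t ∈ {b}.
For R ::= g: FIRST(g) = {g}, so it goes in M[R, t] for t ∈ {g}.
For R ::= λ: FIRST(λ) = {λ}, so it goes in M[R, t] for t ∈ {}; since λ ∈ FIRST, also for every t ∈ FOLLOW(R) = {$}.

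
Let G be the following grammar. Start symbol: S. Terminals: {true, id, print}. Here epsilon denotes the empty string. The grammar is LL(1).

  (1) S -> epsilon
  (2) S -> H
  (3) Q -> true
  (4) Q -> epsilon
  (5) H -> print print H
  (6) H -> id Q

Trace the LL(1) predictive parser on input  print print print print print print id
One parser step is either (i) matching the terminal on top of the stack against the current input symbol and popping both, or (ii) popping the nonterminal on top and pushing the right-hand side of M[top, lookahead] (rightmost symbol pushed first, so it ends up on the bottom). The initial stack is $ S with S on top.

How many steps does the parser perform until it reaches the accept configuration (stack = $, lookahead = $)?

13

step 1: stack=$ S  input=print print print print print print id $  — expand S -> H
step 2: stack=$ H  input=print print print print print print id $  — expand H -> print print H
step 3: stack=$ H print print  input=print print print print print print id $  — match print
step 4: stack=$ H print  input=print print print print print id $  — match print
step 5: stack=$ H  input=print print print print id $  — expand H -> print print H
step 6: stack=$ H print print  input=print print print print id $  — match print
step 7: stack=$ H print  input=print print print id $  — match print
step 8: stack=$ H  input=print print id $  — expand H -> print print H
step 9: stack=$ H print print  input=print print id $  — match print
step 10: stack=$ H print  input=print id $  — match print
step 11: stack=$ H  input=id $  — expand H -> id Q
step 12: stack=$ Q id  input=id $  — match id
step 13: stack=$ Q  input=$  — expand Q -> epsilon
Accept reached after 13 steps.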